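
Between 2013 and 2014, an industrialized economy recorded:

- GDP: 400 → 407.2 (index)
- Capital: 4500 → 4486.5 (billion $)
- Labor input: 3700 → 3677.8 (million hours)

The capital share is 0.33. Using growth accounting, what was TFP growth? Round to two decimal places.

GDP growth = (407.2 − 400) / 400 = 1.8%.
Capital growth = (4486.5 − 4500) / 4500 = -0.3%.
Labor input growth = (3677.8 − 3700) / 3700 = -0.6%.
Labor's share = 1 − 0.33 = 0.67.
Capital: 0.33 × (-0.3) = -0.099 pp.
Labor input: 0.67 × (-0.6) = -0.402 pp.
TFP growth = 1.8 + 0.501 = 2.301%.

TFP growth was 2.30%.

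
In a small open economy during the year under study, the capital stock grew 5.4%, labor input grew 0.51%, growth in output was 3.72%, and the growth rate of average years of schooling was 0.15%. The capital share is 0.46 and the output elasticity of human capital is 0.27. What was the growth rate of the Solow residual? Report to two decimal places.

The Solow residual growth was 1.06%.

Labor's share = 1 − 0.46 − 0.27 = 0.27.
The capital stock: 0.46 × 5.4 = 2.484 pp.
Average years of schooling: 0.27 × 0.15 = 0.0405 pp.
Labor input: 0.27 × 0.51 = 0.1377 pp.
TFP growth = 3.72 − 2.6622 = 1.0578%.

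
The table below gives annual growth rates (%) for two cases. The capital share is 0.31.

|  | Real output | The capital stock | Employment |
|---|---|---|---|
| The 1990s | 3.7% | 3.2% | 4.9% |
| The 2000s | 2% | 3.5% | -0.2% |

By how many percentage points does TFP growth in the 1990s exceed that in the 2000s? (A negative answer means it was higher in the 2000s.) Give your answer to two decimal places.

-1.73 percentage points

Labor's share = 1 − 0.31 = 0.69.
The 1990s: TFP = 3.7 − 0.992 − 3.381 = -0.673%.
The 2000s: TFP = 2 − 1.085 + 0.138 = 1.053%.
Difference = -0.673 − (1.053) = -1.726 pp.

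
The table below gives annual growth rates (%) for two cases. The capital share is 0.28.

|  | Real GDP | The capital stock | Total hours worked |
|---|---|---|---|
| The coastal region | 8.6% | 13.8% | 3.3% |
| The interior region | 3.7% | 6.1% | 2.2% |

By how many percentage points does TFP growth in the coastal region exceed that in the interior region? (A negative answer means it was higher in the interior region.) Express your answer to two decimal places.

Labor's share = 1 − 0.28 = 0.72.
The coastal region: TFP = 8.6 − 3.864 − 2.376 = 2.36%.
The interior region: TFP = 3.7 − 1.708 − 1.584 = 0.408%.
Difference = 2.36 − (0.408) = 1.952 pp.

1.95 percentage points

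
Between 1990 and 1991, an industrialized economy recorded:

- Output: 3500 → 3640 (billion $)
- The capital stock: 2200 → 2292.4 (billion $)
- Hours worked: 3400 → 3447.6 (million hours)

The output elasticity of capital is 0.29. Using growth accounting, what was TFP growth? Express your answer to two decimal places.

Output growth = (3640 − 3500) / 3500 = 4%.
The capital stock growth = (2292.4 − 2200) / 2200 = 4.2%.
Hours worked growth = (3447.6 − 3400) / 3400 = 1.4%.
Labor's share = 1 − 0.29 = 0.71.
The capital stock: 0.29 × 4.2 = 1.218 pp.
Hours worked: 0.71 × 1.4 = 0.994 pp.
TFP growth = 4 − 2.212 = 1.788%.

1.79%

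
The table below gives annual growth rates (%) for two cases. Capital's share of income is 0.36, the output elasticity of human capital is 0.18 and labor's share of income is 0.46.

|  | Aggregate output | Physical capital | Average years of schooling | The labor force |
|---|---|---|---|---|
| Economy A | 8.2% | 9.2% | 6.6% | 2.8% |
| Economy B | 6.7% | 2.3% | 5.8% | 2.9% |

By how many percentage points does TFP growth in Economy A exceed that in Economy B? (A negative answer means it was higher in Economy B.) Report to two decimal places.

-1.08 percentage points

Labor's share = 1 − 0.36 − 0.18 = 0.46.
Economy A: TFP = 8.2 − 3.312 − 1.188 − 1.288 = 2.412%.
Economy B: TFP = 6.7 − 0.828 − 1.044 − 1.334 = 3.494%.
Difference = 2.412 − (3.494) = -1.082 pp.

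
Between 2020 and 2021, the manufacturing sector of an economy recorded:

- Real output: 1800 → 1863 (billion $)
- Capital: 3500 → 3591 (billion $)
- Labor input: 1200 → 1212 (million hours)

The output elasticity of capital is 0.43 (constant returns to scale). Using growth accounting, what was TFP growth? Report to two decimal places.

1.81%

Real output growth = (1863 − 1800) / 1800 = 3.5%.
Capital growth = (3591 − 3500) / 3500 = 2.6%.
Labor input growth = (1212 − 1200) / 1200 = 1%.
Labor's share = 1 − 0.43 = 0.57.
Capital: 0.43 × 2.6 = 1.118 pp.
Labor input: 0.57 × 1 = 0.57 pp.
TFP growth = 3.5 − 1.688 = 1.812%.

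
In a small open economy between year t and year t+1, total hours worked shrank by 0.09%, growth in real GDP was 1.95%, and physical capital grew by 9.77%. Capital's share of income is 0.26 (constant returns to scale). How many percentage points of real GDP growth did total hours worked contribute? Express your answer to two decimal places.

-0.07 percentage points

Labor's share = 1 − 0.26 = 0.74.
Contribution = share × growth = 0.74 × (-0.09) = -0.0666 pp.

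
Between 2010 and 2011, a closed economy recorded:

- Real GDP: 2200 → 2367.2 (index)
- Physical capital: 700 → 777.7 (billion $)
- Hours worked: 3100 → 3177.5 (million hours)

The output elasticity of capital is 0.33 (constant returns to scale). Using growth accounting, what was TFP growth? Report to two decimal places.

Real GDP growth = (2367.2 − 2200) / 2200 = 7.6%.
Physical capital growth = (777.7 − 700) / 700 = 11.1%.
Hours worked growth = (3177.5 − 3100) / 3100 = 2.5%.
Labor's share = 1 − 0.33 = 0.67.
Physical capital: 0.33 × 11.1 = 3.663 pp.
Hours worked: 0.67 × 2.5 = 1.675 pp.
TFP growth = 7.6 − 5.338 = 2.262%.

2.26%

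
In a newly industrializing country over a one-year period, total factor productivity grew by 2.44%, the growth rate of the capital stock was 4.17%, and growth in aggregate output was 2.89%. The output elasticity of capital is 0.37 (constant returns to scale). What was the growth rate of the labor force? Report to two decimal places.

-1.73%

Labor's share = 1 − 0.37 = 0.63.
gY = gA + 0.37×4.17 + 0.63×g.
0.63×g = 2.89 − 2.44 − 1.5429 = -1.0929.
g = -1.0929 / 0.63 = -1.7348%.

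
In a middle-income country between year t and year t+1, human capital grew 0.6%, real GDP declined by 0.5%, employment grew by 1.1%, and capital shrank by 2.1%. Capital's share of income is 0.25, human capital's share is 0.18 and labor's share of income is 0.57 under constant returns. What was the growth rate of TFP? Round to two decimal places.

-0.71%

Labor's share = 1 − 0.25 − 0.18 = 0.57.
Capital: 0.25 × (-2.1) = -0.525 pp.
Human capital: 0.18 × 0.6 = 0.108 pp.
Employment: 0.57 × 1.1 = 0.627 pp.
TFP growth = -0.5 − 0.21 = -0.71%.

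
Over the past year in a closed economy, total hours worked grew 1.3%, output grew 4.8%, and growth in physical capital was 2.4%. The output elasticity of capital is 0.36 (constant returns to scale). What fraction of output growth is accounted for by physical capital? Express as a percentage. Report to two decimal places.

Physical capital contributed 0.36 × 2.4 = 0.864 pp.
Share of growth = 0.864 / 4.8 × 100 = 18%.

Physical capital accounted for 18.00% of growth.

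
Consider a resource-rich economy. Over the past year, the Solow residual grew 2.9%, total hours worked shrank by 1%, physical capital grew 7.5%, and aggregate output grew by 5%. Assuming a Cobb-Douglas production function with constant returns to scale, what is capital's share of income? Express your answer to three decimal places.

α = 0.365

gY = gA + α·gK + (1−α)·gL, so gY − gA − gL = α(gK − gL).
5 − 2.9 + 1 = α × (7.5 − (-1)).
3.1 = 8.5 α, so α = 0.36471.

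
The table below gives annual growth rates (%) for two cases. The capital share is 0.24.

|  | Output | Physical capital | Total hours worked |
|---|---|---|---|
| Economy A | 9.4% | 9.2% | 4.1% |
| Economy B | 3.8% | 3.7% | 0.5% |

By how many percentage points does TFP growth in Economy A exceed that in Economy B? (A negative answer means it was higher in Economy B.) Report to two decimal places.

1.54 percentage points

Labor's share = 1 − 0.24 = 0.76.
Economy A: TFP = 9.4 − 2.208 − 3.116 = 4.076%.
Economy B: TFP = 3.8 − 0.888 − 0.38 = 2.532%.
Difference = 4.076 − (2.532) = 1.544 pp.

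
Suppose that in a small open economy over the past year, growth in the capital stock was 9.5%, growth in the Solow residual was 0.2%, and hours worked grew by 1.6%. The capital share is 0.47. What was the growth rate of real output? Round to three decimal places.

5.513%

Labor's share = 1 − 0.47 = 0.53.
The capital stock: 0.47 × 9.5 = 4.465 pp.
Hours worked: 0.53 × 1.6 = 0.848 pp.
Output growth = 0.2 + 5.313 = 5.513%.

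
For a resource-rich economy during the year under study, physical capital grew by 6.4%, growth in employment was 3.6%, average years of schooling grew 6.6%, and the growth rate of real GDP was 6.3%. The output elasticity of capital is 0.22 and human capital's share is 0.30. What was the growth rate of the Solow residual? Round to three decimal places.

1.184%

Labor's share = 1 − 0.22 − 0.3 = 0.48.
Physical capital: 0.22 × 6.4 = 1.408 pp.
Average years of schooling: 0.3 × 6.6 = 1.98 pp.
Employment: 0.48 × 3.6 = 1.728 pp.
TFP growth = 6.3 − 5.116 = 1.184%.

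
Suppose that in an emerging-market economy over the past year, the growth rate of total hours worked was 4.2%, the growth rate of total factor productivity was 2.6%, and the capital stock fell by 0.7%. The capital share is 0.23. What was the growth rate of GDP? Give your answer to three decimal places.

GDP grew 5.673%.

Labor's share = 1 − 0.23 = 0.77.
The capital stock: 0.23 × (-0.7) = -0.161 pp.
Total hours worked: 0.77 × 4.2 = 3.234 pp.
Output growth = 2.6 + 3.073 = 5.673%.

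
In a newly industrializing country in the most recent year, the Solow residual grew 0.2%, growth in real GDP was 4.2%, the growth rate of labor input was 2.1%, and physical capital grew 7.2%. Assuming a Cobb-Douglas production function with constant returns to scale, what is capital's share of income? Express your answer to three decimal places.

gY = gA + α·gK + (1−α)·gL, so gY − gA − gL = α(gK − gL).
4.2 − 0.2 − 2.1 = α × (7.2 − 2.1).
1.9 = 5.1 α, so α = 0.37255.

0.373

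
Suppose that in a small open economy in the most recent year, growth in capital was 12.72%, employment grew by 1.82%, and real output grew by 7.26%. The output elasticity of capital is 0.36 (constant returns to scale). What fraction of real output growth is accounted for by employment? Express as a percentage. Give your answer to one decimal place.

Labor's share = 1 − 0.36 = 0.64.
Employment contributed 0.64 × 1.82 = 1.1648 pp.
Share of growth = 1.1648 / 7.26 × 100 = 16.044%.

Employment accounted for 16.0% of growth.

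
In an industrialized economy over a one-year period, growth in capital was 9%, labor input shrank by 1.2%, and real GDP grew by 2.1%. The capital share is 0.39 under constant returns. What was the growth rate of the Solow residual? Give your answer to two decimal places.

-0.68%

Labor's share = 1 − 0.39 = 0.61.
Capital: 0.39 × 9 = 3.51 pp.
Labor input: 0.61 × (-1.2) = -0.732 pp.
TFP growth = 2.1 − 2.778 = -0.678%.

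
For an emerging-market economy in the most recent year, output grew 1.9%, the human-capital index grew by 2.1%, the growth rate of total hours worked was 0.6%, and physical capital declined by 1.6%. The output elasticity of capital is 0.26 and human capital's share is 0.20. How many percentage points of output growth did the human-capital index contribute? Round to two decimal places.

0.42 pp

Contribution = share × growth = 0.2 × 2.1 = 0.42 pp.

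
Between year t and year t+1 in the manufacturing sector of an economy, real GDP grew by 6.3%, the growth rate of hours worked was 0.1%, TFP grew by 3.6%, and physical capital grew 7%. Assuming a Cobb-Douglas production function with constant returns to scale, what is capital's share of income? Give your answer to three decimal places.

gY = gA + α·gK + (1−α)·gL, so gY − gA − gL = α(gK − gL).
6.3 − 3.6 − 0.1 = α × (7 − 0.1).
2.6 = 6.9 α, so α = 0.37681.

α = 0.377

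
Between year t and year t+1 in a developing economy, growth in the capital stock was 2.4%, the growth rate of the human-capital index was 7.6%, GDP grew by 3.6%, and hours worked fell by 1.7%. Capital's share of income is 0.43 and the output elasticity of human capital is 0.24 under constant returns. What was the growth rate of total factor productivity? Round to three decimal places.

1.305%

Labor's share = 1 − 0.43 − 0.24 = 0.33.
The capital stock: 0.43 × 2.4 = 1.032 pp.
The human-capital index: 0.24 × 7.6 = 1.824 pp.
Hours worked: 0.33 × (-1.7) = -0.561 pp.
TFP growth = 3.6 − 2.295 = 1.305%.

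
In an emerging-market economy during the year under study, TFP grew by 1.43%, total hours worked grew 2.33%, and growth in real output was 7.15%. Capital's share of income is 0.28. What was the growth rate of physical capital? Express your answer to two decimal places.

14.44%

Labor's share = 1 − 0.28 = 0.72.
gY = gA + 0.72×2.33 + 0.28×g.
0.28×g = 7.15 − 1.43 − 1.6776 = 4.0424.
g = 4.0424 / 0.28 = 14.4371%.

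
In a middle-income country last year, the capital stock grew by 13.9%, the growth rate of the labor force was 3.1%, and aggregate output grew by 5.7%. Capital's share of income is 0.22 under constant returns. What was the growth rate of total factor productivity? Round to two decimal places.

Total factor productivity growth was 0.22%.

Labor's share = 1 − 0.22 = 0.78.
The capital stock: 0.22 × 13.9 = 3.058 pp.
The labor force: 0.78 × 3.1 = 2.418 pp.
TFP growth = 5.7 − 5.476 = 0.224%.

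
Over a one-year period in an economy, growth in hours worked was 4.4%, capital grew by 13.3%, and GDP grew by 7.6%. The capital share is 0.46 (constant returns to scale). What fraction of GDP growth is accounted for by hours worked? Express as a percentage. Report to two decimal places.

31.26%

Labor's share = 1 − 0.46 = 0.54.
Hours worked contributed 0.54 × 4.4 = 2.376 pp.
Share of growth = 2.376 / 7.6 × 100 = 31.2632%.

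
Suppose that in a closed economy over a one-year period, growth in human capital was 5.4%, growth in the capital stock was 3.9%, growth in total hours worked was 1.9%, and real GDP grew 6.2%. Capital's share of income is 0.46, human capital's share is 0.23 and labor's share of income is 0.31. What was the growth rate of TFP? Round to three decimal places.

TFP grew 2.575%.

Labor's share = 1 − 0.46 − 0.23 = 0.31.
The capital stock: 0.46 × 3.9 = 1.794 pp.
Human capital: 0.23 × 5.4 = 1.242 pp.
Total hours worked: 0.31 × 1.9 = 0.589 pp.
TFP growth = 6.2 − 3.625 = 2.575%.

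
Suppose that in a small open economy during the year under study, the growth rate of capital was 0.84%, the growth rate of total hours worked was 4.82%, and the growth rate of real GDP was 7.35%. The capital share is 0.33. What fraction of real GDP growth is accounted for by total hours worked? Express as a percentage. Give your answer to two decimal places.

Labor's share = 1 − 0.33 = 0.67.
Total hours worked contributed 0.67 × 4.82 = 3.2294 pp.
Share of growth = 3.2294 / 7.35 × 100 = 43.9374%.

43.94%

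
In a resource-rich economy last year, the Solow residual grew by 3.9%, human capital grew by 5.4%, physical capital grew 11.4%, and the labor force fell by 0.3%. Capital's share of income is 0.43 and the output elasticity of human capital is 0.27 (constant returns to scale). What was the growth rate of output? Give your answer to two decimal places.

10.17%

Labor's share = 1 − 0.43 − 0.27 = 0.3.
Physical capital: 0.43 × 11.4 = 4.902 pp.
Human capital: 0.27 × 5.4 = 1.458 pp.
The labor force: 0.3 × (-0.3) = -0.09 pp.
Output growth = 3.9 + 6.27 = 10.17%.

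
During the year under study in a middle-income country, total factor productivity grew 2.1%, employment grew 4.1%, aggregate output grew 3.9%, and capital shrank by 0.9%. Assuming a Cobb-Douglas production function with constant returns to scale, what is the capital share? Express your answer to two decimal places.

gY = gA + α·gK + (1−α)·gL, so gY − gA − gL = α(gK − gL).
3.9 − 2.1 − 4.1 = α × (-0.9 − 4.1).
-2.3 = -5 α, so α = 0.46.

The capital share is 0.46.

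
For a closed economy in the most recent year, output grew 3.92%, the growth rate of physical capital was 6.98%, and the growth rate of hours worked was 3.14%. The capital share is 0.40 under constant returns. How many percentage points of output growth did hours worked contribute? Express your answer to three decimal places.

1.884

Labor's share = 1 − 0.4 = 0.6.
Contribution = share × growth = 0.6 × 3.14 = 1.884 pp.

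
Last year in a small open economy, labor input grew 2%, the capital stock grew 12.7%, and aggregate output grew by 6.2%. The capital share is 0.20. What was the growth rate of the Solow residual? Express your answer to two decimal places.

2.06%

Labor's share = 1 − 0.2 = 0.8.
The capital stock: 0.2 × 12.7 = 2.54 pp.
Labor input: 0.8 × 2 = 1.6 pp.
TFP growth = 6.2 − 4.14 = 2.06%.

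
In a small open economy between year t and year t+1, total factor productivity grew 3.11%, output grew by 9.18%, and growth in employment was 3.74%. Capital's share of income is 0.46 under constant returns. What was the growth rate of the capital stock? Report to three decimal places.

Labor's share = 1 − 0.46 = 0.54.
gY = gA + 0.54×3.74 + 0.46×g.
0.46×g = 9.18 − 3.11 − 2.0196 = 4.0504.
g = 4.0504 / 0.46 = 8.80522%.

The capital stock growth was 8.805%.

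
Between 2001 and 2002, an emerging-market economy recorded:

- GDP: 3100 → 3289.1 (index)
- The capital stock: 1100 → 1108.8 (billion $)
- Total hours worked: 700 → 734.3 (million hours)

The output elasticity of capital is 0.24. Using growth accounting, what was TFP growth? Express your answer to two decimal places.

2.18%

GDP growth = (3289.1 − 3100) / 3100 = 6.1%.
The capital stock growth = (1108.8 − 1100) / 1100 = 0.8%.
Total hours worked growth = (734.3 − 700) / 700 = 4.9%.
Labor's share = 1 − 0.24 = 0.76.
The capital stock: 0.24 × 0.8 = 0.192 pp.
Total hours worked: 0.76 × 4.9 = 3.724 pp.
TFP growth = 6.1 − 3.916 = 2.184%.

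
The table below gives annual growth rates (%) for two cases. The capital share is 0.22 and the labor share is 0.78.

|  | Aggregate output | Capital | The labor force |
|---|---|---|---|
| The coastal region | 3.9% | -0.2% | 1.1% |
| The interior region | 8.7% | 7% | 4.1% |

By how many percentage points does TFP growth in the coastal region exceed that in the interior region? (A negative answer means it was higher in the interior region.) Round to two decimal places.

-0.88 percentage points

Labor's share = 1 − 0.22 = 0.78.
The coastal region: TFP = 3.9 + 0.044 − 0.858 = 3.086%.
The interior region: TFP = 8.7 − 1.54 − 3.198 = 3.962%.
Difference = 3.086 − (3.962) = -0.876 pp.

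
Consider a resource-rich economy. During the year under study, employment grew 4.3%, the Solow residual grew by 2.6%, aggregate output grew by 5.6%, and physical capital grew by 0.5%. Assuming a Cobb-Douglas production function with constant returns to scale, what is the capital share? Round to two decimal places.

gY = gA + α·gK + (1−α)·gL, so gY − gA − gL = α(gK − gL).
5.6 − 2.6 − 4.3 = α × (0.5 − 4.3).
-1.3 = -3.8 α, so α = 0.3421.

0.34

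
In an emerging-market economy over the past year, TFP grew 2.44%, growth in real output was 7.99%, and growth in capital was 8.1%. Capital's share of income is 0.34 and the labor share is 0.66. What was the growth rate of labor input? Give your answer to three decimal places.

Labor input growth was 4.236%.

Labor's share = 1 − 0.34 = 0.66.
gY = gA + 0.34×8.1 + 0.66×g.
0.66×g = 7.99 − 2.44 − 2.754 = 2.796.
g = 2.796 / 0.66 = 4.23636%.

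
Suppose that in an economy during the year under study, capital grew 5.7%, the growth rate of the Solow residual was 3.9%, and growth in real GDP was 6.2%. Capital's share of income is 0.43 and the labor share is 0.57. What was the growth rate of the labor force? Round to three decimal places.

-0.265%

Labor's share = 1 − 0.43 = 0.57.
gY = gA + 0.43×5.7 + 0.57×g.
0.57×g = 6.2 − 3.9 − 2.451 = -0.151.
g = -0.151 / 0.57 = -0.26491%.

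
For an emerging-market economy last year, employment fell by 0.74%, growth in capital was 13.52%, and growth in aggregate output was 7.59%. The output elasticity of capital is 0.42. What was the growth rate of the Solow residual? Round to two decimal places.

2.34%

Labor's share = 1 − 0.42 = 0.58.
Capital: 0.42 × 13.52 = 5.6784 pp.
Employment: 0.58 × (-0.74) = -0.4292 pp.
TFP growth = 7.59 − 5.2492 = 2.3408%.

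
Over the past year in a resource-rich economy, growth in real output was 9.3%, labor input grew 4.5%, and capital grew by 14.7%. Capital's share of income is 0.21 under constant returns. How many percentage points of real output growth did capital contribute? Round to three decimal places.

3.087 pp

Contribution = share × growth = 0.21 × 14.7 = 3.087 pp.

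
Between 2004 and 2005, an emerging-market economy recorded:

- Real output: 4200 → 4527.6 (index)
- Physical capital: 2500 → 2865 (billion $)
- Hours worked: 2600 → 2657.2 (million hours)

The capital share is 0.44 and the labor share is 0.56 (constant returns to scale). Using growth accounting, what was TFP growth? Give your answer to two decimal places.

Real output growth = (4527.6 − 4200) / 4200 = 7.8%.
Physical capital growth = (2865 − 2500) / 2500 = 14.6%.
Hours worked growth = (2657.2 − 2600) / 2600 = 2.2%.
Labor's share = 1 − 0.44 = 0.56.
Physical capital: 0.44 × 14.6 = 6.424 pp.
Hours worked: 0.56 × 2.2 = 1.232 pp.
TFP growth = 7.8 − 7.656 = 0.144%.

TFP grew 0.14%.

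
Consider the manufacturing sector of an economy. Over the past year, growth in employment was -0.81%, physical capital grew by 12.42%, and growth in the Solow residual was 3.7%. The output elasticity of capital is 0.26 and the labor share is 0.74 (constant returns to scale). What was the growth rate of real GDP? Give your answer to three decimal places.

Real GDP grew 6.330%.

Labor's share = 1 − 0.26 = 0.74.
Physical capital: 0.26 × 12.42 = 3.2292 pp.
Employment: 0.74 × (-0.81) = -0.5994 pp.
Output growth = 3.7 + 2.6298 = 6.3298%.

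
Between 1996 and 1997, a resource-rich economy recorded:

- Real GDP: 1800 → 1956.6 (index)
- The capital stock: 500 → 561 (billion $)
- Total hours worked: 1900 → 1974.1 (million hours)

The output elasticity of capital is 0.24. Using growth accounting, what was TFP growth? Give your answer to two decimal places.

Real GDP growth = (1956.6 − 1800) / 1800 = 8.7%.
The capital stock growth = (561 − 500) / 500 = 12.2%.
Total hours worked growth = (1974.1 − 1900) / 1900 = 3.9%.
Labor's share = 1 − 0.24 = 0.76.
The capital stock: 0.24 × 12.2 = 2.928 pp.
Total hours worked: 0.76 × 3.9 = 2.964 pp.
TFP growth = 8.7 − 5.892 = 2.808%.

TFP grew 2.81%.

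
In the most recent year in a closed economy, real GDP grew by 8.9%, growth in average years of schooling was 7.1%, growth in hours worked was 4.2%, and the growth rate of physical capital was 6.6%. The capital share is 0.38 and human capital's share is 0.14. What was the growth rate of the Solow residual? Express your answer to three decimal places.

3.382%

Labor's share = 1 − 0.38 − 0.14 = 0.48.
Physical capital: 0.38 × 6.6 = 2.508 pp.
Average years of schooling: 0.14 × 7.1 = 0.994 pp.
Hours worked: 0.48 × 4.2 = 2.016 pp.
TFP growth = 8.9 − 5.518 = 3.382%.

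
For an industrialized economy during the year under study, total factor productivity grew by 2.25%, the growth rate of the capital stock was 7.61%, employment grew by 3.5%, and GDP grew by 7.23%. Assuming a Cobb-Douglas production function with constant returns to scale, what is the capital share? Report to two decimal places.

α = 0.36

gY = gA + α·gK + (1−α)·gL, so gY − gA − gL = α(gK − gL).
7.23 − 2.25 − 3.5 = α × (7.61 − 3.5).
1.48 = 4.11 α, so α = 0.3601.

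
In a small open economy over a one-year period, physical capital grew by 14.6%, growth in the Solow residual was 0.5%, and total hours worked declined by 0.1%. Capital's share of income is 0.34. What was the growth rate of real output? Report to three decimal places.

Real output growth was 5.398%.

Labor's share = 1 − 0.34 = 0.66.
Physical capital: 0.34 × 14.6 = 4.964 pp.
Total hours worked: 0.66 × (-0.1) = -0.066 pp.
Output growth = 0.5 + 4.898 = 5.398%.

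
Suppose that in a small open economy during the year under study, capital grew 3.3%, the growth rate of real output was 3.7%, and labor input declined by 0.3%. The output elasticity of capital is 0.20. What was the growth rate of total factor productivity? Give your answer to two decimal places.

3.28%

Labor's share = 1 − 0.2 = 0.8.
Capital: 0.2 × 3.3 = 0.66 pp.
Labor input: 0.8 × (-0.3) = -0.24 pp.
TFP growth = 3.7 − 0.42 = 3.28%.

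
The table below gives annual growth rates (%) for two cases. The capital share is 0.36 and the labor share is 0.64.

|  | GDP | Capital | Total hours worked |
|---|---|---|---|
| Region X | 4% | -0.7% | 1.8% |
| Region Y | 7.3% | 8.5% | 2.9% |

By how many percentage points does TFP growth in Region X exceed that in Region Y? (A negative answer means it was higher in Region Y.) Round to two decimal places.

0.72 percentage points

Labor's share = 1 − 0.36 = 0.64.
Region X: TFP = 4 + 0.252 − 1.152 = 3.1%.
Region Y: TFP = 7.3 − 3.06 − 1.856 = 2.384%.
Difference = 3.1 − (2.384) = 0.716 pp.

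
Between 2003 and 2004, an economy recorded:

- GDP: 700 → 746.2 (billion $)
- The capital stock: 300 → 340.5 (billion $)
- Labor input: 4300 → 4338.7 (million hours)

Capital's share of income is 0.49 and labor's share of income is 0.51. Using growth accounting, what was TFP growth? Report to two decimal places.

GDP growth = (746.2 − 700) / 700 = 6.6%.
The capital stock growth = (340.5 − 300) / 300 = 13.5%.
Labor input growth = (4338.7 − 4300) / 4300 = 0.9%.
Labor's share = 1 − 0.49 = 0.51.
The capital stock: 0.49 × 13.5 = 6.615 pp.
Labor input: 0.51 × 0.9 = 0.459 pp.
TFP growth = 6.6 − 7.074 = -0.474%.

-0.47%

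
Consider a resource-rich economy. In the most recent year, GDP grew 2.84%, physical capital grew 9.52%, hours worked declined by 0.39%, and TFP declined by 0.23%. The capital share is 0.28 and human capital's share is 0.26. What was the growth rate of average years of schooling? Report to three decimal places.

2.245%

Labor's share = 1 − 0.28 − 0.26 = 0.46.
gY = gA + 0.28×9.52 + 0.46×(-0.39) + 0.26×g.
0.26×g = 2.84 + 0.23 − 2.4862 = 0.5838.
g = 0.5838 / 0.26 = 2.24538%.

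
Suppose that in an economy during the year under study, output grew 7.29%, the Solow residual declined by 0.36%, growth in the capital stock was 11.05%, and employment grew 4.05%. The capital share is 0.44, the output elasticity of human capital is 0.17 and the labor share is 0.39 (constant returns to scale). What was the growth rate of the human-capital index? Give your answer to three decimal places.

7.109%

Labor's share = 1 − 0.44 − 0.17 = 0.39.
gY = gA + 0.44×11.05 + 0.39×4.05 + 0.17×g.
0.17×g = 7.29 + 0.36 − 6.4415 = 1.2085.
g = 1.2085 / 0.17 = 7.10882%.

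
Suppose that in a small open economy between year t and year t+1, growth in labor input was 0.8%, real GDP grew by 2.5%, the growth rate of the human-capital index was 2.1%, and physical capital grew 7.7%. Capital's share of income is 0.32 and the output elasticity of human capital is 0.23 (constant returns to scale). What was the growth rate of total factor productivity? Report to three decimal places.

Labor's share = 1 − 0.32 − 0.23 = 0.45.
Physical capital: 0.32 × 7.7 = 2.464 pp.
The human-capital index: 0.23 × 2.1 = 0.483 pp.
Labor input: 0.45 × 0.8 = 0.36 pp.
TFP growth = 2.5 − 3.307 = -0.807%.

-0.807%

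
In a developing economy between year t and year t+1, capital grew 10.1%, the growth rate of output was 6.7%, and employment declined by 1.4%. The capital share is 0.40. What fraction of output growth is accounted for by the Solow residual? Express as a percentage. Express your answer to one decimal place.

Labor's share = 1 − 0.4 = 0.6.
Capital: 0.4 × 10.1 = 4.04 pp.
Employment: 0.6 × (-1.4) = -0.84 pp.
TFP growth = 6.7 − 3.2 = 3.5%.
TFP share of growth = 3.5 / 6.7 × 100 = 52.239%.

52.2%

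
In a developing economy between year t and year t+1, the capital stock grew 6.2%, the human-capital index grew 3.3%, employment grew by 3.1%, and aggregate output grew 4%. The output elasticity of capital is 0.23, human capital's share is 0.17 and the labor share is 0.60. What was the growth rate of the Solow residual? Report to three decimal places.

0.153%

Labor's share = 1 − 0.23 − 0.17 = 0.6.
The capital stock: 0.23 × 6.2 = 1.426 pp.
The human-capital index: 0.17 × 3.3 = 0.561 pp.
Employment: 0.6 × 3.1 = 1.86 pp.
TFP growth = 4 − 3.847 = 0.153%.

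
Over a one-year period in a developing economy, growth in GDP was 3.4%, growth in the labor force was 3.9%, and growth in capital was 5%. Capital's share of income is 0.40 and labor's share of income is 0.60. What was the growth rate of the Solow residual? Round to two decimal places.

Labor's share = 1 − 0.4 = 0.6.
Capital: 0.4 × 5 = 2 pp.
The labor force: 0.6 × 3.9 = 2.34 pp.
TFP growth = 3.4 − 4.34 = -0.94%.

-0.94%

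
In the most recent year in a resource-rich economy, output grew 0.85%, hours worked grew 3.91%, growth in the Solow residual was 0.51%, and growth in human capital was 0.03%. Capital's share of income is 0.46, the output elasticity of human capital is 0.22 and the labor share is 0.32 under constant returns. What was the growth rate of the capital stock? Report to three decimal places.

-1.995%

Labor's share = 1 − 0.46 − 0.22 = 0.32.
gY = gA + 0.22×0.03 + 0.32×3.91 + 0.46×g.
0.46×g = 0.85 − 0.51 − 1.2578 = -0.9178.
g = -0.9178 / 0.46 = -1.99522%.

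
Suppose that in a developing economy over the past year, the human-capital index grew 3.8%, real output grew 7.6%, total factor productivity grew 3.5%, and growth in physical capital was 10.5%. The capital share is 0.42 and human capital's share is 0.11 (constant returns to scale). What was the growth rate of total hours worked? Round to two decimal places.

Labor's share = 1 − 0.42 − 0.11 = 0.47.
gY = gA + 0.42×10.5 + 0.11×3.8 + 0.47×g.
0.47×g = 7.6 − 3.5 − 4.828 = -0.728.
g = -0.728 / 0.47 = -1.5489%.

-1.55%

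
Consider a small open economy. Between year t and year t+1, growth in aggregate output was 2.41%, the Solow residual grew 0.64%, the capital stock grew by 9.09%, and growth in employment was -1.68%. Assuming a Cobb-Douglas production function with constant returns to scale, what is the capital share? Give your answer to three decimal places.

The capital share is 0.320.

gY = gA + α·gK + (1−α)·gL, so gY − gA − gL = α(gK − gL).
2.41 − 0.64 + 1.68 = α × (9.09 − (-1.68)).
3.45 = 10.77 α, so α = 0.32033.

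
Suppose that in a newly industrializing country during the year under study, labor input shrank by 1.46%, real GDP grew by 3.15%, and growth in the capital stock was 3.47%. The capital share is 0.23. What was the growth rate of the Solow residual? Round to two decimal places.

3.48%

Labor's share = 1 − 0.23 = 0.77.
The capital stock: 0.23 × 3.47 = 0.7981 pp.
Labor input: 0.77 × (-1.46) = -1.1242 pp.
TFP growth = 3.15 + 0.3261 = 3.4761%.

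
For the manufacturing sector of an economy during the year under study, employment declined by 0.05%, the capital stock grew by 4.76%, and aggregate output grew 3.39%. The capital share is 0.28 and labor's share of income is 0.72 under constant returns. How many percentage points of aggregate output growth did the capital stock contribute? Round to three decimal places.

Contribution = share × growth = 0.28 × 4.76 = 1.3328 pp.

1.333 pp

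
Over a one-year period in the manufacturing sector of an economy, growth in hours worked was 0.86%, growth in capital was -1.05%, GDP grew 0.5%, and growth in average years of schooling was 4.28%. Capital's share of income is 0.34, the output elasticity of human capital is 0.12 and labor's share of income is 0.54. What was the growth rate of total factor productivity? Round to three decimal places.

-0.121%

Labor's share = 1 − 0.34 − 0.12 = 0.54.
Capital: 0.34 × (-1.05) = -0.357 pp.
Average years of schooling: 0.12 × 4.28 = 0.5136 pp.
Hours worked: 0.54 × 0.86 = 0.4644 pp.
TFP growth = 0.5 − 0.621 = -0.121%.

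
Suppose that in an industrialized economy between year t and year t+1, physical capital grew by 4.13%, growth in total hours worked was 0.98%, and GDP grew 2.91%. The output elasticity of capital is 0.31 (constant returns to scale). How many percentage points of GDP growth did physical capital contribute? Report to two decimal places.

Contribution = share × growth = 0.31 × 4.13 = 1.2803 pp.

1.28 percentage points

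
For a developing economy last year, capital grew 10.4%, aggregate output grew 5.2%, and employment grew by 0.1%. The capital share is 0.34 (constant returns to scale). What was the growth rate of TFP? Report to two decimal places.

Labor's share = 1 − 0.34 = 0.66.
Capital: 0.34 × 10.4 = 3.536 pp.
Employment: 0.66 × 0.1 = 0.066 pp.
TFP growth = 5.2 − 3.602 = 1.598%.

TFP grew 1.60%.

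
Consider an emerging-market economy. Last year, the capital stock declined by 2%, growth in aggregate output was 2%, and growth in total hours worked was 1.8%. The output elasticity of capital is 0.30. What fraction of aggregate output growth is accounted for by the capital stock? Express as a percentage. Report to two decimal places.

The capital stock contributed 0.3 × (-2) = -0.6 pp.
Share of growth = -0.6 / 2 × 100 = -30%.

The capital stock accounted for -30.00% of growth.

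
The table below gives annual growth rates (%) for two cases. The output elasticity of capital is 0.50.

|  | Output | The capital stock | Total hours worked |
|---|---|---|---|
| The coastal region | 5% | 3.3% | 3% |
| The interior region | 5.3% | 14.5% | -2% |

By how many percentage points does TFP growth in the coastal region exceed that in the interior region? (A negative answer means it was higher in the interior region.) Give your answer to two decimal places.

Labor's share = 1 − 0.5 = 0.5.
The coastal region: TFP = 5 − 1.65 − 1.5 = 1.85%.
The interior region: TFP = 5.3 − 7.25 + 1 = -0.95%.
Difference = 1.85 − (-0.95) = 2.8 pp.

2.80 percentage points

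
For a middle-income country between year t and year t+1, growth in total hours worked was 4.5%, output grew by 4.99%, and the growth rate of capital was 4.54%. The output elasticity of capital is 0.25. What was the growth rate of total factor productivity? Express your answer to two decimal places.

Labor's share = 1 − 0.25 = 0.75.
Capital: 0.25 × 4.54 = 1.135 pp.
Total hours worked: 0.75 × 4.5 = 3.375 pp.
TFP growth = 4.99 − 4.51 = 0.48%.

Total factor productivity grew 0.48%.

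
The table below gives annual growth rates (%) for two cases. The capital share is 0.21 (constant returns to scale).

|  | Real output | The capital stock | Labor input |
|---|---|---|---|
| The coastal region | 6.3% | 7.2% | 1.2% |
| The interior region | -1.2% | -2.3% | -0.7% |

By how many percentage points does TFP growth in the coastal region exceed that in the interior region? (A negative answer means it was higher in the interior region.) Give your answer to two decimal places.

4.00 percentage points

Labor's share = 1 − 0.21 = 0.79.
The coastal region: TFP = 6.3 − 1.512 − 0.948 = 3.84%.
The interior region: TFP = -1.2 + 0.483 + 0.553 = -0.164%.
Difference = 3.84 − (-0.164) = 4.004 pp.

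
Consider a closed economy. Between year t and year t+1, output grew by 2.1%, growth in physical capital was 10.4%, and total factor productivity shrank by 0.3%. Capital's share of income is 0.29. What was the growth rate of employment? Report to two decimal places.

Labor's share = 1 − 0.29 = 0.71.
gY = gA + 0.29×10.4 + 0.71×g.
0.71×g = 2.1 + 0.3 − 3.016 = -0.616.
g = -0.616 / 0.71 = -0.8676%.

-0.87%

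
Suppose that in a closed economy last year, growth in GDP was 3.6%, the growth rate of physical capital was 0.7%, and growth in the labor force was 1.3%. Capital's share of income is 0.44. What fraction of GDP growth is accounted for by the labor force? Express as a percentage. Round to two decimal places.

20.22%

Labor's share = 1 − 0.44 = 0.56.
The labor force contributed 0.56 × 1.3 = 0.728 pp.
Share of growth = 0.728 / 3.6 × 100 = 20.2222%.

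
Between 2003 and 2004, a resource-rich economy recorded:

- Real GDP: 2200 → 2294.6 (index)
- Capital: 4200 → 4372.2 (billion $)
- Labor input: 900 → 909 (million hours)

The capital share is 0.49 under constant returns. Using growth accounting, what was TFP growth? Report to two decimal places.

TFP growth was 1.78%.

Real GDP growth = (2294.6 − 2200) / 2200 = 4.3%.
Capital growth = (4372.2 − 4200) / 4200 = 4.1%.
Labor input growth = (909 − 900) / 900 = 1%.
Labor's share = 1 − 0.49 = 0.51.
Capital: 0.49 × 4.1 = 2.009 pp.
Labor input: 0.51 × 1 = 0.51 pp.
TFP growth = 4.3 − 2.519 = 1.781%.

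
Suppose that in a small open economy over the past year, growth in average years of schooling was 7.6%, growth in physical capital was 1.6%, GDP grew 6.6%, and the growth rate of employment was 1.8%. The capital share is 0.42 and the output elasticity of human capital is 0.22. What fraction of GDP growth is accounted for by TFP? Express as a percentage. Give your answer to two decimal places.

54.67%

Labor's share = 1 − 0.42 − 0.22 = 0.36.
Physical capital: 0.42 × 1.6 = 0.672 pp.
Average years of schooling: 0.22 × 7.6 = 1.672 pp.
Employment: 0.36 × 1.8 = 0.648 pp.
TFP growth = 6.6 − 2.992 = 3.608%.
TFP share of growth = 3.608 / 6.6 × 100 = 54.6667%.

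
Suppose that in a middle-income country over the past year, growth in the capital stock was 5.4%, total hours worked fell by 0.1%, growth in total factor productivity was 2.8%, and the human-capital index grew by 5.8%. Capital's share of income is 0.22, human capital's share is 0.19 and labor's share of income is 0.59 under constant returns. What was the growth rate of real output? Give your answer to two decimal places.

5.03%

Labor's share = 1 − 0.22 − 0.19 = 0.59.
The capital stock: 0.22 × 5.4 = 1.188 pp.
The human-capital index: 0.19 × 5.8 = 1.102 pp.
Total hours worked: 0.59 × (-0.1) = -0.059 pp.
Output growth = 2.8 + 2.231 = 5.031%.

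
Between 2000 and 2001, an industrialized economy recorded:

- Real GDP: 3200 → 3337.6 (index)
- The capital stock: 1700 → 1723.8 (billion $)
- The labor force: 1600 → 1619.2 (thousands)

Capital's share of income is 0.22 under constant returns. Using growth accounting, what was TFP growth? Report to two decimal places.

3.06%

Real GDP growth = (3337.6 − 3200) / 3200 = 4.3%.
The capital stock growth = (1723.8 − 1700) / 1700 = 1.4%.
The labor force growth = (1619.2 − 1600) / 1600 = 1.2%.
Labor's share = 1 − 0.22 = 0.78.
The capital stock: 0.22 × 1.4 = 0.308 pp.
The labor force: 0.78 × 1.2 = 0.936 pp.
TFP growth = 4.3 − 1.244 = 3.056%.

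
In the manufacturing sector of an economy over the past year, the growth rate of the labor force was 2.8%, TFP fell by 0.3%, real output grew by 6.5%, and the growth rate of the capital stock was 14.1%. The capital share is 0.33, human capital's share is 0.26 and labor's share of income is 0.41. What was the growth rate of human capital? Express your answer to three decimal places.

3.842%

Labor's share = 1 − 0.33 − 0.26 = 0.41.
gY = gA + 0.33×14.1 + 0.41×2.8 + 0.26×g.
0.26×g = 6.5 + 0.3 − 5.801 = 0.999.
g = 0.999 / 0.26 = 3.84231%.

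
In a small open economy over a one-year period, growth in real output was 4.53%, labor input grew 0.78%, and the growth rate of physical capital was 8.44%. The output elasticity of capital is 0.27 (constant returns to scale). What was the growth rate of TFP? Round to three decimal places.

TFP grew 1.682%.

Labor's share = 1 − 0.27 = 0.73.
Physical capital: 0.27 × 8.44 = 2.2788 pp.
Labor input: 0.73 × 0.78 = 0.5694 pp.
TFP growth = 4.53 − 2.8482 = 1.6818%.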